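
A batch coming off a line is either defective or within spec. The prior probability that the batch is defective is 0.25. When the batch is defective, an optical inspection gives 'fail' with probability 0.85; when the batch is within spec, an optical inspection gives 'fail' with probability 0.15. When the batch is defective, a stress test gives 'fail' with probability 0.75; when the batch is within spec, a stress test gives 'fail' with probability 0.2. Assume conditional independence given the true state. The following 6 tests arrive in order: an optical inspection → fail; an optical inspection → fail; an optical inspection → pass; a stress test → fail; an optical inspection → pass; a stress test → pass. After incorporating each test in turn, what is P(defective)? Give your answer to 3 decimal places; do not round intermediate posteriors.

0.281

Apply Bayes' rule sequentially, carrying P(defective) forward.
After an optical inspection='fail': P(defective) = 0.85·0.2500 / (0.85·0.2500 + 0.15·0.7500) ≈ 0.6538
After an optical inspection='fail': P(defective) = 0.85·0.6538 / (0.85·0.6538 + 0.15·0.3462) ≈ 0.9146
After an optical inspection='pass': P(defective) = 0.15·0.9146 / (0.15·0.9146 + 0.85·0.0854) ≈ 0.6538
After a stress test='fail': P(defective) = 0.75·0.6538 / (0.75·0.6538 + 0.2·0.3462) ≈ 0.8763
After an optical inspection='pass': P(defective) = 0.15·0.8763 / (0.15·0.8763 + 0.85·0.1237) ≈ 0.5556
After a stress test='pass': P(defective) = 0.25·0.5556 / (0.25·0.5556 + 0.8·0.4444) ≈ 0.2809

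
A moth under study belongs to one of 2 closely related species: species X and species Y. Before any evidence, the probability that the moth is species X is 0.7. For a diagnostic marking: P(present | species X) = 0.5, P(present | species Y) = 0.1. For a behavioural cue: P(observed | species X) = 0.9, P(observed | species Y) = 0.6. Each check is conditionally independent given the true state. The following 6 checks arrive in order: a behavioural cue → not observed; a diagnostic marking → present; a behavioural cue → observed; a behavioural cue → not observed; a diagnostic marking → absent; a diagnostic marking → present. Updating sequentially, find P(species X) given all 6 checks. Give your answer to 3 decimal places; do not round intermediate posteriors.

Each posterior becomes the prior for the next update.
After a behavioural cue='not observed': P(species X) = 0.1·0.7000 / (0.1·0.7000 + 0.4·0.3000) ≈ 0.3684
After a diagnostic marking='present': P(species X) = 0.5·0.3684 / (0.5·0.3684 + 0.1·0.6316) ≈ 0.7447
After a behavioural cue='observed': P(species X) = 0.9·0.7447 / (0.9·0.7447 + 0.6·0.2553) ≈ 0.8140
After a behavioural cue='not observed': P(species X) = 0.1·0.8140 / (0.1·0.8140 + 0.4·0.1860) ≈ 0.5224
After a diagnostic marking='absent': P(species X) = 0.5·0.5224 / (0.5·0.5224 + 0.9·0.4776) ≈ 0.3780
After a diagnostic marking='present': P(species X) = 0.5·0.3780 / (0.5·0.3780 + 0.1·0.6220) ≈ 0.7524

0.752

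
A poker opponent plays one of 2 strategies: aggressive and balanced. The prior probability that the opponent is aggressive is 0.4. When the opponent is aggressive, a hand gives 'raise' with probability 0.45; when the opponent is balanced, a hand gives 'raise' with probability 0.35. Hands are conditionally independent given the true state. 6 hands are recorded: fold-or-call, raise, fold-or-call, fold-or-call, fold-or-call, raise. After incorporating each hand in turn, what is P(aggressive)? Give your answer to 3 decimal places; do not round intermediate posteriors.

0.361

After 'fold-or-call': P(aggressive) = 0.55·0.4000 / (0.55·0.4000 + 0.65·0.6000) ≈ 0.3607
After 'raise': P(aggressive) = 0.45·0.3607 / (0.45·0.3607 + 0.35·0.6393) ≈ 0.4204
After 'fold-or-call': P(aggressive) = 0.55·0.4204 / (0.55·0.4204 + 0.65·0.5796) ≈ 0.3803
After 'fold-or-call': P(aggressive) = 0.55·0.3803 / (0.55·0.3803 + 0.65·0.6197) ≈ 0.3418
After 'fold-or-call': P(aggressive) = 0.55·0.3418 / (0.55·0.3418 + 0.65·0.6582) ≈ 0.3053
After 'raise': P(aggressive) = 0.45·0.3053 / (0.45·0.3053 + 0.35·0.6947) ≈ 0.3610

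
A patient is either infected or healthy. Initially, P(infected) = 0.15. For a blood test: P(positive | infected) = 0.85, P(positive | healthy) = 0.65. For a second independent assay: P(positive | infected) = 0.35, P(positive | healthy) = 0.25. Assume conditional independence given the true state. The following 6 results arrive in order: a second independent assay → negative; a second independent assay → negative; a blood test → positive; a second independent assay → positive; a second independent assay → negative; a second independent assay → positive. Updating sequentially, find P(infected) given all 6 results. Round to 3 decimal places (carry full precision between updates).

After a second independent assay='negative': P(infected) = 0.65·0.1500 / (0.65·0.1500 + 0.75·0.8500) ≈ 0.1327
After a second independent assay='negative': P(infected) = 0.65·0.1327 / (0.65·0.1327 + 0.75·0.8673) ≈ 0.1170
After a blood test='positive': P(infected) = 0.85·0.1170 / (0.85·0.1170 + 0.65·0.8830) ≈ 0.1477
After a second independent assay='positive': P(infected) = 0.35·0.1477 / (0.35·0.1477 + 0.25·0.8523) ≈ 0.1953
After a second independent assay='negative': P(infected) = 0.65·0.1953 / (0.65·0.1953 + 0.75·0.8047) ≈ 0.1738
After a second independent assay='positive': P(infected) = 0.35·0.1738 / (0.35·0.1738 + 0.25·0.8262) ≈ 0.2275

0.227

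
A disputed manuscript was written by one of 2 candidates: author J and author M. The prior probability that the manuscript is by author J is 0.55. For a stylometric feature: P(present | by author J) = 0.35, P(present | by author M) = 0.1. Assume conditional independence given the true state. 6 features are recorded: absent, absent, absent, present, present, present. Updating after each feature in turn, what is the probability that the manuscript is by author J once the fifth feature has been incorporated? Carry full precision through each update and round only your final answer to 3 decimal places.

After 'absent': P(author J) = 0.65·0.5500 / (0.65·0.5500 + 0.9·0.4500) ≈ 0.4689
After 'absent': P(author J) = 0.65·0.4689 / (0.65·0.4689 + 0.9·0.5311) ≈ 0.3893
After 'absent': P(author J) = 0.65·0.3893 / (0.65·0.3893 + 0.9·0.6107) ≈ 0.3153
After 'present': P(author J) = 0.35·0.3153 / (0.35·0.3153 + 0.1·0.6847) ≈ 0.6171
After 'present': P(author J) = 0.35·0.6171 / (0.35·0.6171 + 0.1·0.3829) ≈ 0.8494

0.849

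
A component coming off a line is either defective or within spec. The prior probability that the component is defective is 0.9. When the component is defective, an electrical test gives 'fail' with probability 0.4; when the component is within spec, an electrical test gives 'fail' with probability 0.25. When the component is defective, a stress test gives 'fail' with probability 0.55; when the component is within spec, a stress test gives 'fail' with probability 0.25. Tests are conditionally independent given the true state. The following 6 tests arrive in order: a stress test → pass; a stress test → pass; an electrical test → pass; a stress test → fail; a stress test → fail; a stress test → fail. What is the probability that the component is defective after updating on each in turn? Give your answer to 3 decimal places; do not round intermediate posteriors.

After a stress test='pass': P(defective) = 0.45·0.9000 / (0.45·0.9000 + 0.75·0.1000) ≈ 0.8438
After a stress test='pass': P(defective) = 0.45·0.8438 / (0.45·0.8438 + 0.75·0.1562) ≈ 0.7642
After an electrical test='pass': P(defective) = 0.6·0.7642 / (0.6·0.7642 + 0.75·0.2358) ≈ 0.7216
After a stress test='fail': P(defective) = 0.55·0.7216 / (0.55·0.7216 + 0.25·0.2784) ≈ 0.8508
After a stress test='fail': P(defective) = 0.55·0.8508 / (0.55·0.8508 + 0.25·0.1492) ≈ 0.9262
After a stress test='fail': P(defective) = 0.55·0.9262 / (0.55·0.9262 + 0.25·0.0738) ≈ 0.9650

0.965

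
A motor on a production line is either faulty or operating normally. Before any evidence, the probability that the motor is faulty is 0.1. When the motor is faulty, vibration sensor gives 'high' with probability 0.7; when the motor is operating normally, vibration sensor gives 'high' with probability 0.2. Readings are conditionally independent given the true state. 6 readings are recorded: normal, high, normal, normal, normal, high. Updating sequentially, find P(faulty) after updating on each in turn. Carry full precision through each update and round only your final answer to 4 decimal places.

0.0262

After 'normal': P(faulty) = 0.3·0.1000 / (0.3·0.1000 + 0.8·0.9000) ≈ 0.0400
After 'high': P(faulty) = 0.7·0.0400 / (0.7·0.0400 + 0.2·0.9600) ≈ 0.1273
After 'normal': P(faulty) = 0.3·0.1273 / (0.3·0.1273 + 0.8·0.8727) ≈ 0.0519
After 'normal': P(faulty) = 0.3·0.0519 / (0.3·0.0519 + 0.8·0.9481) ≈ 0.0201
After 'normal': P(faulty) = 0.3·0.0201 / (0.3·0.0201 + 0.8·0.9799) ≈ 0.0076
After 'high': P(faulty) = 0.7·0.0076 / (0.7·0.0076 + 0.2·0.9924) ≈ 0.0262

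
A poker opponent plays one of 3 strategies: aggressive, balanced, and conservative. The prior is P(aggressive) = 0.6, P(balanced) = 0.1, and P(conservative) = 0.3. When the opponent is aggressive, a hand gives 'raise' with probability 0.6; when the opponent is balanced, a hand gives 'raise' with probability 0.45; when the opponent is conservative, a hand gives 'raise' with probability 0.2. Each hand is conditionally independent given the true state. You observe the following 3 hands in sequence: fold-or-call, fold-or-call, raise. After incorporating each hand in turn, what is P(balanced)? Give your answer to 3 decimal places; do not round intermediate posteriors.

0.124

Apply Bayes' rule sequentially, carrying P(balanced) forward.
After 'fold-or-call': normaliser = 0.4·0.6000 + 0.55·0.1000 + 0.8·0.3000; P(aggressive) ≈ 0.4486, P(balanced) ≈ 0.1028, P(conservative) ≈ 0.4486
After 'fold-or-call': normaliser = 0.4·0.4486 + 0.55·0.1028 + 0.8·0.4486; P(aggressive) ≈ 0.3016, P(balanced) ≈ 0.0951, P(conservative) ≈ 0.6033
After 'raise': normaliser = 0.6·0.3016 + 0.45·0.0951 + 0.2·0.6033; P(aggressive) ≈ 0.5255, P(balanced) ≈ 0.1242, P(conservative) ≈ 0.3503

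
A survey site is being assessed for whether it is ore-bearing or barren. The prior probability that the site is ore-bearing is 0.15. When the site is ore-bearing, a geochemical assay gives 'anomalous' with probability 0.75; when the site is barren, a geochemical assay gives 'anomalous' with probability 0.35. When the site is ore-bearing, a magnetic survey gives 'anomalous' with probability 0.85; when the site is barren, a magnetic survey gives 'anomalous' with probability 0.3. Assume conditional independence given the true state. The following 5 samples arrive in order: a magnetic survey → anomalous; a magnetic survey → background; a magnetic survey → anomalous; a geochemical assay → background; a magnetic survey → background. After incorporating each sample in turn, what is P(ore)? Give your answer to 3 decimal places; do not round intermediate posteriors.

After a magnetic survey='anomalous': P(ore) = 0.85·0.1500 / (0.85·0.1500 + 0.3·0.8500) ≈ 0.3333
After a magnetic survey='background': P(ore) = 0.15·0.3333 / (0.15·0.3333 + 0.7·0.6667) ≈ 0.0968
After a magnetic survey='anomalous': P(ore) = 0.85·0.0968 / (0.85·0.0968 + 0.3·0.9032) ≈ 0.2329
After a geochemical assay='background': P(ore) = 0.25·0.2329 / (0.25·0.2329 + 0.65·0.7671) ≈ 0.1046
After a magnetic survey='background': P(ore) = 0.15·0.1046 / (0.15·0.1046 + 0.7·0.8954) ≈ 0.0244

0.024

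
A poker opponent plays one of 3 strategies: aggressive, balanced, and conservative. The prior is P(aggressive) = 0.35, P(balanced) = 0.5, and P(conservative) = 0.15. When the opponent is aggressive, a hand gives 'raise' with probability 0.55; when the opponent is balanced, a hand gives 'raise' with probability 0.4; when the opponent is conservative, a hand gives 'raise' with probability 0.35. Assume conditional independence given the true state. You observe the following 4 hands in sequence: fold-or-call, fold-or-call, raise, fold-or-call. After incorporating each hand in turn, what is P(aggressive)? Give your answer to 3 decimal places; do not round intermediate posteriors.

0.233

After 'fold-or-call': normaliser = 0.45·0.3500 + 0.6·0.5000 + 0.65·0.1500; P(aggressive) ≈ 0.2838, P(balanced) ≈ 0.5405, P(conservative) ≈ 0.1757
After 'fold-or-call': normaliser = 0.45·0.2838 + 0.6·0.5405 + 0.65·0.1757; P(aggressive) ≈ 0.2255, P(balanced) ≈ 0.5728, P(conservative) ≈ 0.2017
After 'raise': normaliser = 0.55·0.2255 + 0.4·0.5728 + 0.35·0.2017; P(aggressive) ≈ 0.2927, P(balanced) ≈ 0.5407, P(conservative) ≈ 0.1666
After 'fold-or-call': normaliser = 0.45·0.2927 + 0.6·0.5407 + 0.65·0.1666; P(aggressive) ≈ 0.2334, P(balanced) ≈ 0.5748, P(conservative) ≈ 0.1918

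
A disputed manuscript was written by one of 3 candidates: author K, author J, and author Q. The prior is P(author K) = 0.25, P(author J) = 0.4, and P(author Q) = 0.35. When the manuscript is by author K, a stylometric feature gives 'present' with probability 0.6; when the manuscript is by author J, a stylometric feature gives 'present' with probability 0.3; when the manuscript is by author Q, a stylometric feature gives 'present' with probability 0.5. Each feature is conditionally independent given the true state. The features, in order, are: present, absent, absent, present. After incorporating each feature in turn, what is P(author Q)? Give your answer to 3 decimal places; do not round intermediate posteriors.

After 'present': normaliser = 0.6·0.2500 + 0.3·0.4000 + 0.5·0.3500; P(author K) ≈ 0.3371, P(author J) ≈ 0.2697, P(author Q) ≈ 0.3933
After 'absent': normaliser = 0.4·0.3371 + 0.7·0.2697 + 0.5·0.3933; P(author K) ≈ 0.2592, P(author J) ≈ 0.3629, P(author Q) ≈ 0.3780
After 'absent': normaliser = 0.4·0.2592 + 0.7·0.3629 + 0.5·0.3780; P(author K) ≈ 0.1896, P(author J) ≈ 0.4646, P(author Q) ≈ 0.3457
After 'present': normaliser = 0.6·0.1896 + 0.3·0.4646 + 0.5·0.3457; P(author K) ≈ 0.2671, P(author J) ≈ 0.3272, P(author Q) ≈ 0.4057

0.406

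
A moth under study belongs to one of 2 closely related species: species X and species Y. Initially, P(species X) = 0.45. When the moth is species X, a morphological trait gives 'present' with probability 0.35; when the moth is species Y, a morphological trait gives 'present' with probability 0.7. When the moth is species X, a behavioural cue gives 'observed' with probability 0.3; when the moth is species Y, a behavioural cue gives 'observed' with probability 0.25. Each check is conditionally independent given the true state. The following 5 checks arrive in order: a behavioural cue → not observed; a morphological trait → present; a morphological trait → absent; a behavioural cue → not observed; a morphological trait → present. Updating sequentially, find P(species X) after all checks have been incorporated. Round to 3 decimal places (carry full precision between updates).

0.279

Each posterior becomes the prior for the next update.
After a behavioural cue='not observed': P(species X) = 0.7·0.4500 / (0.7·0.4500 + 0.75·0.5500) ≈ 0.4330
After a morphological trait='present': P(species X) = 0.35·0.4330 / (0.35·0.4330 + 0.7·0.5670) ≈ 0.2763
After a morphological trait='absent': P(species X) = 0.65·0.2763 / (0.65·0.2763 + 0.3·0.7237) ≈ 0.4527
After a behavioural cue='not observed': P(species X) = 0.7·0.4527 / (0.7·0.4527 + 0.75·0.5473) ≈ 0.4357
After a morphological trait='present': P(species X) = 0.35·0.4357 / (0.35·0.4357 + 0.7·0.5643) ≈ 0.2785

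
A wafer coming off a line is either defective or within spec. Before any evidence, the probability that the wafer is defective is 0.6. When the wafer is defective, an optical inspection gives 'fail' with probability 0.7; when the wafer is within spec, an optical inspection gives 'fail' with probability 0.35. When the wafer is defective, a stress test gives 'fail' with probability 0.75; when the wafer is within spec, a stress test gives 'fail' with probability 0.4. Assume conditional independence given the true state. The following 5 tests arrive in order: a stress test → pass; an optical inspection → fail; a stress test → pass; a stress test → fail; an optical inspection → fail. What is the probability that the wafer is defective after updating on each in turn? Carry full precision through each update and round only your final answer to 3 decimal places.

0.661

Apply Bayes' rule sequentially, carrying P(defective) forward.
After a stress test='pass': P(defective) = 0.25·0.6000 / (0.25·0.6000 + 0.6·0.4000) ≈ 0.3846
After an optical inspection='fail': P(defective) = 0.7·0.3846 / (0.7·0.3846 + 0.35·0.6154) ≈ 0.5556
After a stress test='pass': P(defective) = 0.25·0.5556 / (0.25·0.5556 + 0.6·0.4444) ≈ 0.3425
After a stress test='fail': P(defective) = 0.75·0.3425 / (0.75·0.3425 + 0.4·0.6575) ≈ 0.4941
After an optical inspection='fail': P(defective) = 0.7·0.4941 / (0.7·0.4941 + 0.35·0.5059) ≈ 0.6614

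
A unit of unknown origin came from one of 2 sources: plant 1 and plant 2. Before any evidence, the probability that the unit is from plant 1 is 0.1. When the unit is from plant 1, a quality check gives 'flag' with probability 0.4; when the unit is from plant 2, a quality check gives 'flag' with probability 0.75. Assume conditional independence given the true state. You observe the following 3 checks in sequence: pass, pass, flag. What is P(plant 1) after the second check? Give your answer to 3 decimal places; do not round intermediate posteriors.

0.390

After 'pass': P(plant 1) = 0.6·0.1000 / (0.6·0.1000 + 0.25·0.9000) ≈ 0.2105
After 'pass': P(plant 1) = 0.6·0.2105 / (0.6·0.2105 + 0.25·0.7895) ≈ 0.3902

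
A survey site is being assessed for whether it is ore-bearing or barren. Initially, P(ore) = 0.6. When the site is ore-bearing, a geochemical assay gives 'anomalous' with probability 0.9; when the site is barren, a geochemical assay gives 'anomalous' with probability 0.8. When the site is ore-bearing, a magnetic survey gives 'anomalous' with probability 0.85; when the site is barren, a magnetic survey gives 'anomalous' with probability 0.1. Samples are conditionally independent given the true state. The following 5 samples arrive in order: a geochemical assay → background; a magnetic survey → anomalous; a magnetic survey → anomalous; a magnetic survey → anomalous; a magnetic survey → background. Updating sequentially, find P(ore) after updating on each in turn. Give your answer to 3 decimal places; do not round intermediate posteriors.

0.987

Each posterior becomes the prior for the next update.
After a geochemical assay='background': P(ore) = 0.1·0.6000 / (0.1·0.6000 + 0.2·0.4000) ≈ 0.4286
After a magnetic survey='anomalous': P(ore) = 0.85·0.4286 / (0.85·0.4286 + 0.1·0.5714) ≈ 0.8644
After a magnetic survey='anomalous': P(ore) = 0.85·0.8644 / (0.85·0.8644 + 0.1·0.1356) ≈ 0.9819
After a magnetic survey='anomalous': P(ore) = 0.85·0.9819 / (0.85·0.9819 + 0.1·0.0181) ≈ 0.9978
After a magnetic survey='background': P(ore) = 0.15·0.9978 / (0.15·0.9978 + 0.9·0.0022) ≈ 0.9871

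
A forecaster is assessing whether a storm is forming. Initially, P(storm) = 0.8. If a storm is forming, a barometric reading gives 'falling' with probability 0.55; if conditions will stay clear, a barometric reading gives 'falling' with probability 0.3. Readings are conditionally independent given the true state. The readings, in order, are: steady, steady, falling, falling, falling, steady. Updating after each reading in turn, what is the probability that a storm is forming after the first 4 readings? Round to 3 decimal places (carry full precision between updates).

After 'steady': P(storm) = 0.45·0.8000 / (0.45·0.8000 + 0.7·0.2000) ≈ 0.7200
After 'steady': P(storm) = 0.45·0.7200 / (0.45·0.7200 + 0.7·0.2800) ≈ 0.6231
After 'falling': P(storm) = 0.55·0.6231 / (0.55·0.6231 + 0.3·0.3769) ≈ 0.7519
After 'falling': P(storm) = 0.55·0.7519 / (0.55·0.7519 + 0.3·0.2481) ≈ 0.8475

0.847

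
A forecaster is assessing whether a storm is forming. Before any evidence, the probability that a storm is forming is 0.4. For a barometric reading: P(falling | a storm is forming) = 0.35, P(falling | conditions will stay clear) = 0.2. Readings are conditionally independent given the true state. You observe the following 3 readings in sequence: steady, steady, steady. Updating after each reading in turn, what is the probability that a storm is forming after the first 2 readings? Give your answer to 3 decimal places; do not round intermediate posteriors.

0.306

After 'steady': P(storm) = 0.65·0.4000 / (0.65·0.4000 + 0.8·0.6000) ≈ 0.3514
After 'steady': P(storm) = 0.65·0.3514 / (0.65·0.3514 + 0.8·0.6486) ≈ 0.3056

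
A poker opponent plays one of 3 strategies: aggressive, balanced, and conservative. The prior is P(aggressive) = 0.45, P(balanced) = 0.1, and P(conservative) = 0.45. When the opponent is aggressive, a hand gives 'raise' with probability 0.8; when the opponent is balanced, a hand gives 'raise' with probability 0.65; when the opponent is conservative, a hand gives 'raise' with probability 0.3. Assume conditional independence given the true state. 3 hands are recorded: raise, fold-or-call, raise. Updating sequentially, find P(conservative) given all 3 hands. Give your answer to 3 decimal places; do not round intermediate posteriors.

After 'raise': normaliser = 0.8·0.4500 + 0.65·0.1000 + 0.3·0.4500; P(aggressive) ≈ 0.6429, P(balanced) ≈ 0.1161, P(conservative) ≈ 0.2411
After 'fold-or-call': normaliser = 0.2·0.6429 + 0.35·0.1161 + 0.7·0.2411; P(aggressive) ≈ 0.3804, P(balanced) ≈ 0.1202, P(conservative) ≈ 0.4993
After 'raise': normaliser = 0.8·0.3804 + 0.65·0.1202 + 0.3·0.4993; P(aggressive) ≈ 0.5718, P(balanced) ≈ 0.1468, P(conservative) ≈ 0.2814

0.281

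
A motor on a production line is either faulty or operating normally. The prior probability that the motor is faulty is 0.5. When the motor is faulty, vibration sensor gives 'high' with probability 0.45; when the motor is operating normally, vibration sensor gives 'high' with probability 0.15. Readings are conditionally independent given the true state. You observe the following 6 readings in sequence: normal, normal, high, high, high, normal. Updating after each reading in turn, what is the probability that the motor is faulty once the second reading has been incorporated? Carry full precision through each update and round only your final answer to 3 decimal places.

0.295

After 'normal': P(faulty) = 0.55·0.5000 / (0.55·0.5000 + 0.85·0.5000) ≈ 0.3929
After 'normal': P(faulty) = 0.55·0.3929 / (0.55·0.3929 + 0.85·0.6071) ≈ 0.2951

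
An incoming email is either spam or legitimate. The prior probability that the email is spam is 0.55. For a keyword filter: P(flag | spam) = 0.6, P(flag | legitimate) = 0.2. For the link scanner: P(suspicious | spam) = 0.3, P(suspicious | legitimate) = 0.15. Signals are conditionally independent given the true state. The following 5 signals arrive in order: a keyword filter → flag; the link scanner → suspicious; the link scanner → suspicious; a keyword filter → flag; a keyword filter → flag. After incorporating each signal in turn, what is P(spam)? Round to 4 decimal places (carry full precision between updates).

0.9925

After a keyword filter='flag': P(spam) = 0.6·0.5500 / (0.6·0.5500 + 0.2·0.4500) ≈ 0.7857
After the link scanner='suspicious': P(spam) = 0.3·0.7857 / (0.3·0.7857 + 0.15·0.2143) ≈ 0.8800
After the link scanner='suspicious': P(spam) = 0.3·0.8800 / (0.3·0.8800 + 0.15·0.1200) ≈ 0.9362
After a keyword filter='flag': P(spam) = 0.6·0.9362 / (0.6·0.9362 + 0.2·0.0638) ≈ 0.9778
After a keyword filter='flag': P(spam) = 0.6·0.9778 / (0.6·0.9778 + 0.2·0.0222) ≈ 0.9925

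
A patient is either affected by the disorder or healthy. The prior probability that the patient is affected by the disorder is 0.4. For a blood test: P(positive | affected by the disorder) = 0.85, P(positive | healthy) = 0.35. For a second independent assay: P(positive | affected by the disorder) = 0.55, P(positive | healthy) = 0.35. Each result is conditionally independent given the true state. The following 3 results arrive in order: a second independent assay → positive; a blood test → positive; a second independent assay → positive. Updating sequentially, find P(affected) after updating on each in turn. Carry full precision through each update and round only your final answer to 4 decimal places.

After a second independent assay='positive': P(affected) = 0.55·0.4000 / (0.55·0.4000 + 0.35·0.6000) ≈ 0.5116
After a blood test='positive': P(affected) = 0.85·0.5116 / (0.85·0.5116 + 0.35·0.4884) ≈ 0.7179
After a second independent assay='positive': P(affected) = 0.55·0.7179 / (0.55·0.7179 + 0.35·0.2821) ≈ 0.7999

0.7999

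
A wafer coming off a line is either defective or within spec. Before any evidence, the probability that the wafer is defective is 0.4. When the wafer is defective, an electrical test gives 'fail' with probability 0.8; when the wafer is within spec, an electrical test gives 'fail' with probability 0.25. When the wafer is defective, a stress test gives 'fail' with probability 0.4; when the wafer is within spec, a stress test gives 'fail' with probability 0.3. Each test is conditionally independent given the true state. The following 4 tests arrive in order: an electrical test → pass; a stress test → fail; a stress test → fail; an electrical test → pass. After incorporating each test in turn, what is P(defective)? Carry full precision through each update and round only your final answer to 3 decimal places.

After an electrical test='pass': P(defective) = 0.2·0.4000 / (0.2·0.4000 + 0.75·0.6000) ≈ 0.1509
After a stress test='fail': P(defective) = 0.4·0.1509 / (0.4·0.1509 + 0.3·0.8491) ≈ 0.1916
After a stress test='fail': P(defective) = 0.4·0.1916 / (0.4·0.1916 + 0.3·0.8084) ≈ 0.2402
After an electrical test='pass': P(defective) = 0.2·0.2402 / (0.2·0.2402 + 0.75·0.7598) ≈ 0.0777

0.078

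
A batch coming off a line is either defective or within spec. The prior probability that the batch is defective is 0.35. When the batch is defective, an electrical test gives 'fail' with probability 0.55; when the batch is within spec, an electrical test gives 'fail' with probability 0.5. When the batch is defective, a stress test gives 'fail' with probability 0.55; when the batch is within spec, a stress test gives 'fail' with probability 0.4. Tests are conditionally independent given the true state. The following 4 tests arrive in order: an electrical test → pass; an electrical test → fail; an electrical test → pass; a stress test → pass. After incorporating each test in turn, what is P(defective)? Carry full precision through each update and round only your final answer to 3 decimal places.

0.265

After an electrical test='pass': P(defective) = 0.45·0.3500 / (0.45·0.3500 + 0.5·0.6500) ≈ 0.3264
After an electrical test='fail': P(defective) = 0.55·0.3264 / (0.55·0.3264 + 0.5·0.6736) ≈ 0.3477
After an electrical test='pass': P(defective) = 0.45·0.3477 / (0.45·0.3477 + 0.5·0.6523) ≈ 0.3242
After a stress test='pass': P(defective) = 0.45·0.3242 / (0.45·0.3242 + 0.6·0.6758) ≈ 0.2646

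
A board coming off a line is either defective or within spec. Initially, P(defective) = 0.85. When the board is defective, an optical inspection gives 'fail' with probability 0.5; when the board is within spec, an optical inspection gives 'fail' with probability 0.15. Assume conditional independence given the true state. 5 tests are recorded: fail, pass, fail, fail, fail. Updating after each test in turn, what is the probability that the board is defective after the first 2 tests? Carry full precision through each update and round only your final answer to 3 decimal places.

Apply Bayes' rule sequentially, carrying P(defective) forward.
After 'fail': P(defective) = 0.5·0.8500 / (0.5·0.8500 + 0.15·0.1500) ≈ 0.9497
After 'pass': P(defective) = 0.5·0.9497 / (0.5·0.9497 + 0.85·0.0503) ≈ 0.9174

0.917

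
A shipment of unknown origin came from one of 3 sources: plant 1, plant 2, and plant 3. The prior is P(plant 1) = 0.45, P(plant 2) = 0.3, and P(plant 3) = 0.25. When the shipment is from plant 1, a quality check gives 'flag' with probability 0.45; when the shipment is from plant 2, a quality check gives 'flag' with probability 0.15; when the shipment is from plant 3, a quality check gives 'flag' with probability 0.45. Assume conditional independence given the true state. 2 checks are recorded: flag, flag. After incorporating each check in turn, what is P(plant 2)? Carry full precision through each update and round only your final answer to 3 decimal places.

After 'flag': normaliser = 0.45·0.4500 + 0.15·0.3000 + 0.45·0.2500; P(plant 1) ≈ 0.5625, P(plant 2) ≈ 0.1250, P(plant 3) ≈ 0.3125
After 'flag': normaliser = 0.45·0.5625 + 0.15·0.1250 + 0.45·0.3125; P(plant 1) ≈ 0.6136, P(plant 2) ≈ 0.0455, P(plant 3) ≈ 0.3409

0.045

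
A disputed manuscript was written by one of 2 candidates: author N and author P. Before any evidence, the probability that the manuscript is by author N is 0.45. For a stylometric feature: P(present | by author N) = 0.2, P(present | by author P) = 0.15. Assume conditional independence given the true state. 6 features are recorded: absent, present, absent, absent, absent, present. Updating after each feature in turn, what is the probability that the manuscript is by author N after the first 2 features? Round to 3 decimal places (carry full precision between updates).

0.507

After 'absent': P(author N) = 0.8·0.4500 / (0.8·0.4500 + 0.85·0.5500) ≈ 0.4350
After 'present': P(author N) = 0.2·0.4350 / (0.2·0.4350 + 0.15·0.5650) ≈ 0.5066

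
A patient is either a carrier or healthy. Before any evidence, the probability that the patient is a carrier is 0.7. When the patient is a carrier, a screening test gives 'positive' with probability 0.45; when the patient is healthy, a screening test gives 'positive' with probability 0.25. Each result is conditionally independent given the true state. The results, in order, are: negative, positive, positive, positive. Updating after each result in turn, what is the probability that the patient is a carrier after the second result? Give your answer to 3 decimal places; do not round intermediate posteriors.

Apply Bayes' rule sequentially, carrying P(carrier) forward.
After 'negative': P(carrier) = 0.55·0.7000 / (0.55·0.7000 + 0.75·0.3000) ≈ 0.6311
After 'positive': P(carrier) = 0.45·0.6311 / (0.45·0.6311 + 0.25·0.3689) ≈ 0.7549

0.755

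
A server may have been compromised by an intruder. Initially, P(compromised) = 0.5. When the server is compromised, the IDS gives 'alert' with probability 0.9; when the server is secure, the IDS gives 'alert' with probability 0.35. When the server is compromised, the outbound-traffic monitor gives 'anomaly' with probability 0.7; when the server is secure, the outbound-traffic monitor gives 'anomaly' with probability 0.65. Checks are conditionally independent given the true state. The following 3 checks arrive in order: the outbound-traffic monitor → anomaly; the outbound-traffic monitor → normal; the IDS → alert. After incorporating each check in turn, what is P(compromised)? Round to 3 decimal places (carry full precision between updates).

After the outbound-traffic monitor='anomaly': P(compromised) = 0.7·0.5000 / (0.7·0.5000 + 0.65·0.5000) ≈ 0.5185
After the outbound-traffic monitor='normal': P(compromised) = 0.3·0.5185 / (0.3·0.5185 + 0.35·0.4815) ≈ 0.4800
After the IDS='alert': P(compromised) = 0.9·0.4800 / (0.9·0.4800 + 0.35·0.5200) ≈ 0.7036

0.704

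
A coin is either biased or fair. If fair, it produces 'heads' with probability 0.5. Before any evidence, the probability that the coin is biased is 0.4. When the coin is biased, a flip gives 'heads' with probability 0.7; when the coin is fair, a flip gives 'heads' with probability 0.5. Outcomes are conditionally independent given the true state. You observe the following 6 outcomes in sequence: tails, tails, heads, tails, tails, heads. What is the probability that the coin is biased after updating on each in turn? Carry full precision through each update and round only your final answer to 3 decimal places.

0.145

After 'tails': P(biased) = 0.3·0.4000 / (0.3·0.4000 + 0.5·0.6000) ≈ 0.2857
After 'tails': P(biased) = 0.3·0.2857 / (0.3·0.2857 + 0.5·0.7143) ≈ 0.1935
After 'heads': P(biased) = 0.7·0.1935 / (0.7·0.1935 + 0.5·0.8065) ≈ 0.2515
After 'tails': P(biased) = 0.3·0.2515 / (0.3·0.2515 + 0.5·0.7485) ≈ 0.1678
After 'tails': P(biased) = 0.3·0.1678 / (0.3·0.1678 + 0.5·0.8322) ≈ 0.1079
After 'heads': P(biased) = 0.7·0.1079 / (0.7·0.1079 + 0.5·0.8921) ≈ 0.1448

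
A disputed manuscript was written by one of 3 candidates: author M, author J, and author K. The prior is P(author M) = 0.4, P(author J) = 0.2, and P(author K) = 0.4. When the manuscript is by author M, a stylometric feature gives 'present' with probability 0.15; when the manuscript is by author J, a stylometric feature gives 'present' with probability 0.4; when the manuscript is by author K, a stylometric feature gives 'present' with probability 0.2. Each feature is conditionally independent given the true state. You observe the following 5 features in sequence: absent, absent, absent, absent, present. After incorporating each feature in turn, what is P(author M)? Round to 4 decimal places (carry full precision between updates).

After 'absent': normaliser = 0.85·0.4000 + 0.6·0.2000 + 0.8·0.4000; P(author M) ≈ 0.4359, P(author J) ≈ 0.1538, P(author K) ≈ 0.4103
After 'absent': normaliser = 0.85·0.4359 + 0.6·0.1538 + 0.8·0.4103; P(author M) ≈ 0.4684, P(author J) ≈ 0.1167, P(author K) ≈ 0.4149
After 'absent': normaliser = 0.85·0.4684 + 0.6·0.1167 + 0.8·0.4149; P(author M) ≈ 0.4976, P(author J) ≈ 0.0875, P(author K) ≈ 0.4149
After 'absent': normaliser = 0.85·0.4976 + 0.6·0.0875 + 0.8·0.4149; P(author M) ≈ 0.5239, P(author J) ≈ 0.0650, P(author K) ≈ 0.4111
After 'present': normaliser = 0.15·0.5239 + 0.4·0.0650 + 0.2·0.4111; P(author M) ≈ 0.4207, P(author J) ≈ 0.1392, P(author K) ≈ 0.4401

0.4207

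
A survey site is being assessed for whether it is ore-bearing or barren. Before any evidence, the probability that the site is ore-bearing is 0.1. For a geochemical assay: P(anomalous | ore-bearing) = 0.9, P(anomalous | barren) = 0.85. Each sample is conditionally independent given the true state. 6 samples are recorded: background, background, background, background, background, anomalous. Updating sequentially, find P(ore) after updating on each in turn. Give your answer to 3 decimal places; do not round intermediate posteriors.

Each posterior becomes the prior for the next update.
After 'background': P(ore) = 0.1·0.1000 / (0.1·0.1000 + 0.15·0.9000) ≈ 0.0690
After 'background': P(ore) = 0.1·0.0690 / (0.1·0.0690 + 0.15·0.9310) ≈ 0.0471
After 'background': P(ore) = 0.1·0.0471 / (0.1·0.0471 + 0.15·0.9529) ≈ 0.0319
After 'background': P(ore) = 0.1·0.0319 / (0.1·0.0319 + 0.15·0.9681) ≈ 0.0215
After 'background': P(ore) = 0.1·0.0215 / (0.1·0.0215 + 0.15·0.9785) ≈ 0.0144
After 'anomalous': P(ore) = 0.9·0.0144 / (0.9·0.0144 + 0.85·0.9856) ≈ 0.0153

0.015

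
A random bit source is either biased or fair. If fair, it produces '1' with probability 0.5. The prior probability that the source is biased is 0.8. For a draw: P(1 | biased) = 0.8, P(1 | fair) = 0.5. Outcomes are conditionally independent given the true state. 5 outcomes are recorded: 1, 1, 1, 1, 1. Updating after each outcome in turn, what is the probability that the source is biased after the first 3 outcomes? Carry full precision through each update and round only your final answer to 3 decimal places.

After '1': P(biased) = 0.8·0.8000 / (0.8·0.8000 + 0.5·0.2000) ≈ 0.8649
After '1': P(biased) = 0.8·0.8649 / (0.8·0.8649 + 0.5·0.1351) ≈ 0.9110
After '1': P(biased) = 0.8·0.9110 / (0.8·0.9110 + 0.5·0.0890) ≈ 0.9425

0.942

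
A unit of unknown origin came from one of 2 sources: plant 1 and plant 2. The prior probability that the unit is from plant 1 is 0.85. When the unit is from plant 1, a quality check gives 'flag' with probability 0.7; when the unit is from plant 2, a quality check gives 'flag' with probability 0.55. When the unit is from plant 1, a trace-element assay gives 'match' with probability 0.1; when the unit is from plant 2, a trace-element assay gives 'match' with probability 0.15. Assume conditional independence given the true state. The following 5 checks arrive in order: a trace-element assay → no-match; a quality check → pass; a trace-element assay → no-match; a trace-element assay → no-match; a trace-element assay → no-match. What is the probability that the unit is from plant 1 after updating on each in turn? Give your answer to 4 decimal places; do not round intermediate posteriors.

0.8260

Each posterior becomes the prior for the next update.
After a trace-element assay='no-match': P(plant 1) = 0.9·0.8500 / (0.9·0.8500 + 0.85·0.1500) ≈ 0.8571
After a quality check='pass': P(plant 1) = 0.3·0.8571 / (0.3·0.8571 + 0.45·0.1429) ≈ 0.8000
After a trace-element assay='no-match': P(plant 1) = 0.9·0.8000 / (0.9·0.8000 + 0.85·0.2000) ≈ 0.8090
After a trace-element assay='no-match': P(plant 1) = 0.9·0.8090 / (0.9·0.8090 + 0.85·0.1910) ≈ 0.8177
After a trace-element assay='no-match': P(plant 1) = 0.9·0.8177 / (0.9·0.8177 + 0.85·0.1823) ≈ 0.8260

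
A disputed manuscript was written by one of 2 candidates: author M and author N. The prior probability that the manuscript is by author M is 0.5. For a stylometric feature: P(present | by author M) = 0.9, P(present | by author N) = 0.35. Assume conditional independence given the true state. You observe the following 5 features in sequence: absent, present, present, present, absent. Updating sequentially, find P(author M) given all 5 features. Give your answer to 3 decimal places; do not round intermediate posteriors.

After 'absent': P(author M) = 0.1·0.5000 / (0.1·0.5000 + 0.65·0.5000) ≈ 0.1333
After 'present': P(author M) = 0.9·0.1333 / (0.9·0.1333 + 0.35·0.8667) ≈ 0.2835
After 'present': P(author M) = 0.9·0.2835 / (0.9·0.2835 + 0.35·0.7165) ≈ 0.5043
After 'present': P(author M) = 0.9·0.5043 / (0.9·0.5043 + 0.35·0.4957) ≈ 0.7234
After 'absent': P(author M) = 0.1·0.7234 / (0.1·0.7234 + 0.65·0.2766) ≈ 0.2870

0.287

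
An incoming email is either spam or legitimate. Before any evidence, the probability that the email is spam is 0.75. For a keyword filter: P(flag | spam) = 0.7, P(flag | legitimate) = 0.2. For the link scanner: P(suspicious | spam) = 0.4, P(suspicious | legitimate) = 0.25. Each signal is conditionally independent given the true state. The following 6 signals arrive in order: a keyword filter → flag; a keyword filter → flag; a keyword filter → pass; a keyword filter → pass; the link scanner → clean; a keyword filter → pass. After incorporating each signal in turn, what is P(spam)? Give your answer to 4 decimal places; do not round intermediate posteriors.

0.6079

After a keyword filter='flag': P(spam) = 0.7·0.7500 / (0.7·0.7500 + 0.2·0.2500) ≈ 0.9130
After a keyword filter='flag': P(spam) = 0.7·0.9130 / (0.7·0.9130 + 0.2·0.0870) ≈ 0.9735
After a keyword filter='pass': P(spam) = 0.3·0.9735 / (0.3·0.9735 + 0.8·0.0265) ≈ 0.9323
After a keyword filter='pass': P(spam) = 0.3·0.9323 / (0.3·0.9323 + 0.8·0.0677) ≈ 0.8379
After the link scanner='clean': P(spam) = 0.6·0.8379 / (0.6·0.8379 + 0.75·0.1621) ≈ 0.8052
After a keyword filter='pass': P(spam) = 0.3·0.8052 / (0.3·0.8052 + 0.8·0.1948) ≈ 0.6079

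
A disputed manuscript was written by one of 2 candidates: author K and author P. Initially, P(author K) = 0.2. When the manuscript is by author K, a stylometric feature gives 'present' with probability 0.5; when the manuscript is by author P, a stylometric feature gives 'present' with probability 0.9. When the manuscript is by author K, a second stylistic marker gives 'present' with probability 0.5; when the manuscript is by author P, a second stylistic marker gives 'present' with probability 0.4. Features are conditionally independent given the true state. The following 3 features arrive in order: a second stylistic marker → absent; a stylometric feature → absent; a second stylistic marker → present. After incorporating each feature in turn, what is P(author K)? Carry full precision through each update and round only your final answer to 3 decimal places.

0.566

Apply Bayes' rule sequentially, carrying P(author K) forward.
After a second stylistic marker='absent': P(author K) = 0.5·0.2000 / (0.5·0.2000 + 0.6·0.8000) ≈ 0.1724
After a stylometric feature='absent': P(author K) = 0.5·0.1724 / (0.5·0.1724 + 0.1·0.8276) ≈ 0.5102
After a second stylistic marker='present': P(author K) = 0.5·0.5102 / (0.5·0.5102 + 0.4·0.4898) ≈ 0.5656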